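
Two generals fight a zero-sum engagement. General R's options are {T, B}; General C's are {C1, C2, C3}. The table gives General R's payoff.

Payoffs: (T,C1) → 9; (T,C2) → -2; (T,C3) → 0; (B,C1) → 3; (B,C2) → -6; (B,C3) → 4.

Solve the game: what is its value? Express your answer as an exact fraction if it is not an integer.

Row minima: T → -2, B → -6; maximin = -2.
Column maxima: C1 → 9, C2 → -2, C3 → 4; minimax = -2.
Since maximin = minimax = -2, there is a saddle point and the value is -2.

-2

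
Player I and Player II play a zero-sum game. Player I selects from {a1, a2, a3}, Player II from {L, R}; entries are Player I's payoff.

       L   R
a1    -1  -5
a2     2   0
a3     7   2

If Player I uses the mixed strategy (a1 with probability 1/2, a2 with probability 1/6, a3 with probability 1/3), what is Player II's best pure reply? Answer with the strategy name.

If Player II plays L, Player I's expected payoff is (1/2)·(-1) + (1/6)·2 + (1/3)·7 = 13/6.
If Player II plays R, Player I's expected payoff is (1/2)·(-5) + (1/6)·0 + (1/3)·2 = -11/6.
Player II minimizes Player I's payoff; the smallest is -11/6, so the best response is R.

R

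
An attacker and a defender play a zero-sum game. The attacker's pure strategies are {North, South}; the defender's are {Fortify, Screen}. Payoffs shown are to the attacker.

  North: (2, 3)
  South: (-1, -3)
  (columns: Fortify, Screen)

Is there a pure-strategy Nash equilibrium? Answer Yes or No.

Row minima: North → 2, South → -3; maximin = 2.
Column maxima: Fortify → 2, Screen → 3; minimax = 2.
maximin = minimax = 2, so a saddle point exists.

Yes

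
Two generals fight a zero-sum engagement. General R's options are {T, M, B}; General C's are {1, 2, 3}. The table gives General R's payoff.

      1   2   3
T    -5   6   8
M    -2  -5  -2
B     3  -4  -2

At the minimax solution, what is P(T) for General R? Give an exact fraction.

7/18

Row minima: T → -5, M → -5, B → -4; maximin = -4.
Column maxima: 1 → 3, 2 → 6, 3 → 8; minimax = 3.
-4 ≠ 3, so there is no saddle point; optimal play is mixed.
3 is strictly dominated by 2 (it gives General R strictly more in every row), so General C never plays it.
With 3 eliminated, M is strictly dominated by B (B gives General R strictly more in every remaining column), so General R never plays it.
On the remaining 2×2 (T, B vs 1, 2):
Let General R play T with probability p. Expected payoff against 1: (-5)p + 3(1−p) = −8p + 3; against 2: 6p + (-4)(1−p) = 10p − 4.
Setting these equal: −8p + 3 = 10p − 4 ⇒ −18p = -7 ⇒ p = 7/18, and the value is (-8)·(7/18) + 3 = -1/9.
For General C: with q = P(1), equating T's and B's payoffs gives −11q + 6 = 7q − 4 ⇒ q = 5/9.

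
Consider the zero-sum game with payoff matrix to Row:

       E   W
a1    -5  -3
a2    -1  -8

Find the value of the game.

-37/9

Row minima: a1 → -5, a2 → -8; maximin = -5.
Column maxima: E → -1, W → -3; minimax = -3.
-5 ≠ -3, so there is no saddle point; optimal play is mixed.
Let Row play a1 with probability p. Expected payoff against E: (-5)p + (-1)(1−p) = −4p − 1; against W: (-3)p + (-8)(1−p) = 5p − 8.
Setting these equal: −4p − 1 = 5p − 8 ⇒ −9p = -7 ⇒ p = 7/9, and the value is (-4)·(7/9) − 1 = -37/9.
For Column: with q = P(E), equating a1's and a2's payoffs gives −2q − 3 = 7q − 8 ⇒ q = 5/9.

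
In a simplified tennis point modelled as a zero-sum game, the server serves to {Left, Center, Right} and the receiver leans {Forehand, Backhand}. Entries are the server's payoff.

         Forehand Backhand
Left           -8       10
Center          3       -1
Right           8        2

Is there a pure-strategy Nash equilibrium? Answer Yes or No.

No

Row minima: Left → -8, Center → -1, Right → 2; maximin = 2.
Column maxima: Forehand → 8, Backhand → 10; minimax = 8.
2 ≠ 8, so no pure-strategy equilibrium exists.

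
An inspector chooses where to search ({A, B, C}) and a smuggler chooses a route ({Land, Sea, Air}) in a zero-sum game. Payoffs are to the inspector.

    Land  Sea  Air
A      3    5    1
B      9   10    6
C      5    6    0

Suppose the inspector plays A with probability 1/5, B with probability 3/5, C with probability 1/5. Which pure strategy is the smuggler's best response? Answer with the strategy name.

Air

If the smuggler plays Land, the inspector's expected payoff is (1/5)·3 + (3/5)·9 + (1/5)·5 = 7.
If the smuggler plays Sea, the inspector's expected payoff is (1/5)·5 + (3/5)·10 + (1/5)·6 = 41/5.
If the smuggler plays Air, the inspector's expected payoff is (1/5)·1 + (3/5)·6 + (1/5)·0 = 19/5.
The smuggler minimizes the inspector's payoff; the smallest is 19/5, so the best response is Air.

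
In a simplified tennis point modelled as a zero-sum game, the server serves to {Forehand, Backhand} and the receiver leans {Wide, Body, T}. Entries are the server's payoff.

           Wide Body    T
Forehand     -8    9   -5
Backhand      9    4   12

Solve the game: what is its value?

113/22

Row minima: Forehand → -8, Backhand → 4; maximin = 4.
Column maxima: Wide → 9, Body → 9, T → 12; minimax = 9.
4 ≠ 9, so there is no saddle point; optimal play is mixed.
T is strictly dominated by Wide (it gives the server strictly more in every row), so the receiver never plays it.
On the remaining 2×2 (Forehand, Backhand vs Wide, Body):
Let the server play Forehand with probability p. Expected payoff against Wide: (-8)p + 9(1−p) = −17p + 9; against Body: 9p + 4(1−p) = 5p + 4.
Setting these equal: −17p + 9 = 5p + 4 ⇒ −22p = -5 ⇒ p = 5/22, and the value is (-17)·(5/22) + 9 = 113/22.
For the receiver: with q = P(Wide), equating Forehand's and Backhand's payoffs gives −17q + 9 = 5q + 4 ⇒ q = 5/22.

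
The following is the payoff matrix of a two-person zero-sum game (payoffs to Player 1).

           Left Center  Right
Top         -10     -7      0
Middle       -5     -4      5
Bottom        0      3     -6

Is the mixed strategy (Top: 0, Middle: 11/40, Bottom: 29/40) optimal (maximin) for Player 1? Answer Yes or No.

No

Against Left this mix gives (11/40)·(-5) + (29/40)·0 = -11/8.
Against Center this mix gives (11/40)·(-4) + (29/40)·3 = 43/40.
Against Right this mix gives (11/40)·5 + (29/40)·(-6) = -119/40.
Player 2 will play Right, holding Player 1 to -119/40. Shifting weight toward the row that does better against Right would raise this floor (the equalizing mix achieves -15/8 against both Right and Left), so the proposed strategy is not optimal.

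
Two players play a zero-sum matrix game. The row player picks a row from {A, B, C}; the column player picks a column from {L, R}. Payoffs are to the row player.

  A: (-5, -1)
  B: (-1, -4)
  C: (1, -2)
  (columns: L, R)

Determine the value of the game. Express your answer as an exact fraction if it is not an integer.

Row minima: A → -5, B → -4, C → -2; maximin = -2.
Column maxima: L → 1, R → -1; minimax = -1.
-2 ≠ -1, so there is no saddle point; optimal play is mixed.
B is strictly dominated by C, so the row player never plays it.
On the remaining 2×2 (A, C vs L, R):
Let the row player play A with probability p. Expected payoff against L: (-5)p + 1(1−p) = −6p + 1; against R: (-1)p + (-2)(1−p) = p − 2.
Setting these equal: −6p + 1 = p − 2 ⇒ −7p = -3 ⇒ p = 3/7, and the value is (-6)·(3/7) + 1 = -11/7.
For the column player: with q = P(L), equating A's and C's payoffs gives −4q − 1 = 3q − 2 ⇒ q = 1/7.

-11/7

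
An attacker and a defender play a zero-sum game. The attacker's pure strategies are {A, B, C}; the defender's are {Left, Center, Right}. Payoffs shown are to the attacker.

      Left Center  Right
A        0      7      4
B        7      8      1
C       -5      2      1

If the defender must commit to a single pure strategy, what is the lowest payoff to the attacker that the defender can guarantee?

Column maxima: Left → 7, Center → 8, Right → 4.
The smallest of these is 4.

4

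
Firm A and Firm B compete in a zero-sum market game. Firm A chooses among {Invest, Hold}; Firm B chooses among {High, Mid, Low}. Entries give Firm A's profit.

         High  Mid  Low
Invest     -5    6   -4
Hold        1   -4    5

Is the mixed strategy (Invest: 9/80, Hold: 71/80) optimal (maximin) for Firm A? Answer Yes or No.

Against High this mix gives (9/80)·(-5) + (71/80)·1 = 13/40.
Against Mid this mix gives (9/80)·6 + (71/80)·(-4) = -23/8.
Against Low this mix gives (9/80)·(-4) + (71/80)·5 = 319/80.
Firm B will play Mid, holding Firm A to -23/8. Shifting weight toward the row that does better against Mid would raise this floor (the equalizing mix achieves -7/8 against both Mid and High), so the proposed strategy is not optimal.

No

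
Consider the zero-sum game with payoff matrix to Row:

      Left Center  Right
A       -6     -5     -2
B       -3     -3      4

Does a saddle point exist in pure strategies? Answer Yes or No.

Row minima: A → -6, B → -3; maximin = -3.
Column maxima: Left → -3, Center → -3, Right → 4; minimax = -3.
maximin = minimax = -3, so a saddle point exists.

Yes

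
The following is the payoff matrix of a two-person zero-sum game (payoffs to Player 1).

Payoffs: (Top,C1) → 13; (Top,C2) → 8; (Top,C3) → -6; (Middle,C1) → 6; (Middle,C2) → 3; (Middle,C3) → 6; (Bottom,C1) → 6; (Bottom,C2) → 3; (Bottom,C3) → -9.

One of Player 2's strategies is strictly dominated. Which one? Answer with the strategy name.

C2 holds Player 1's payoff strictly below C1 in every row: 8 < 13, 3 < 6, 3 < 6.
So C1 is strictly dominated for Player 2.

C1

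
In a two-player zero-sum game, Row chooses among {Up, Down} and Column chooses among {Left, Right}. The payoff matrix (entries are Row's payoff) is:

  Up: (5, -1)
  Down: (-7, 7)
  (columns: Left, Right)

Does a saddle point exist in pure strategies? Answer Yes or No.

No

Row minima: Up → -1, Down → -7; maximin = -1.
Column maxima: Left → 5, Right → 7; minimax = 5.
-1 ≠ 5, so no pure-strategy equilibrium exists.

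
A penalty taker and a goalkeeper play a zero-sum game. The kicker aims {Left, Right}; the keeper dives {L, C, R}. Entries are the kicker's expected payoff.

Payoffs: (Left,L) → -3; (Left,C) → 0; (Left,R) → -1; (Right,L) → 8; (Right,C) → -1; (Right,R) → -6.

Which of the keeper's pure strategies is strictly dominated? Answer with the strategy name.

C

R holds the kicker's payoff strictly below C in every row: -1 < 0, -6 < -1.
So C is strictly dominated for the keeper.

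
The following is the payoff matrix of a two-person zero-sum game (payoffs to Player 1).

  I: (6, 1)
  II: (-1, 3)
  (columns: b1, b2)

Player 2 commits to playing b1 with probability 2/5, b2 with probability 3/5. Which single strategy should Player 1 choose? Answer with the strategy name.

Expected payoff of I: (2/5)·6 + (3/5)·1 = 3.
Expected payoff of II: (2/5)·(-1) + (3/5)·3 = 7/5.
The largest is 3, so Player 1's best response is I.

I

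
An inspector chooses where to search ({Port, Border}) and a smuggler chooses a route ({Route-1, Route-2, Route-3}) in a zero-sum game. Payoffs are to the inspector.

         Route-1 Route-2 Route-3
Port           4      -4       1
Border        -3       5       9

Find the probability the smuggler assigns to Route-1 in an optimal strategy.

9/16

Row minima: Port → -4, Border → -3; maximin = -3.
Column maxima: Route-1 → 4, Route-2 → 5, Route-3 → 9; minimax = 4.
-3 ≠ 4, so there is no saddle point; optimal play is mixed.
Route-3 is strictly dominated by Route-2 (it gives the inspector strictly more in every row), so the smuggler never plays it.
On the remaining 2×2 (Port, Border vs Route-1, Route-2):
Let the inspector play Port with probability p. Expected payoff against Route-1: 4p + (-3)(1−p) = 7p − 3; against Route-2: (-4)p + 5(1−p) = −9p + 5.
Setting these equal: 7p − 3 = −9p + 5 ⇒ 16p = 8 ⇒ p = 1/2, and the value is (7)·(1/2) − 3 = 1/2.
For the smuggler: with q = P(Route-1), equating Port's and Border's payoffs gives 8q − 4 = −8q + 5 ⇒ q = 9/16.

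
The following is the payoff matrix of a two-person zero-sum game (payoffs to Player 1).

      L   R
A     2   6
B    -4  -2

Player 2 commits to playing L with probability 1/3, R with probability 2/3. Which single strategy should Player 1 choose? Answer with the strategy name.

A

Expected payoff of A: (1/3)·2 + (2/3)·6 = 14/3.
Expected payoff of B: (1/3)·(-4) + (2/3)·(-2) = -8/3.
The largest is 14/3, so Player 1's best response is A.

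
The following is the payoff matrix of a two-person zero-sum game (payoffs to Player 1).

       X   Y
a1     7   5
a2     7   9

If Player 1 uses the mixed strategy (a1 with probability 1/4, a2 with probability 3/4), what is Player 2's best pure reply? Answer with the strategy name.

If Player 2 plays X, Player 1's expected payoff is (1/4)·7 + (3/4)·7 = 7.
If Player 2 plays Y, Player 1's expected payoff is (1/4)·5 + (3/4)·9 = 8.
Player 2 minimizes Player 1's payoff; the smallest is 7, so the best response is X.

X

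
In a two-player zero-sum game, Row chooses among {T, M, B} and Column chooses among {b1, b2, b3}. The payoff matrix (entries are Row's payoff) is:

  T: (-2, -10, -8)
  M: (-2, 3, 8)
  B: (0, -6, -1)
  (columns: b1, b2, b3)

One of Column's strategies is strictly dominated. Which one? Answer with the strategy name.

b2 holds Row's payoff strictly below b3 in every row: -10 < -8, 3 < 8, -6 < -1.
So b3 is strictly dominated for Column.

b3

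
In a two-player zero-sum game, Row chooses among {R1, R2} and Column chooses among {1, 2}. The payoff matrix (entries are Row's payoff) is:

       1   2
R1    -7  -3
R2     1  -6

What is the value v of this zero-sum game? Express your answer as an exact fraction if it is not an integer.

Row minima: R1 → -7, R2 → -6; maximin = -6.
Column maxima: 1 → 1, 2 → -3; minimax = -3.
-6 ≠ -3, so there is no saddle point; optimal play is mixed.
Let Row play R1 with probability p. Expected payoff against 1: (-7)p + 1(1−p) = −8p + 1; against 2: (-3)p + (-6)(1−p) = 3p − 6.
Setting these equal: −8p + 1 = 3p − 6 ⇒ −11p = -7 ⇒ p = 7/11, and the value is (-8)·(7/11) + 1 = -45/11.
For Column: with q = P(1), equating R1's and R2's payoffs gives −4q − 3 = 7q − 6 ⇒ q = 3/11.

-45/11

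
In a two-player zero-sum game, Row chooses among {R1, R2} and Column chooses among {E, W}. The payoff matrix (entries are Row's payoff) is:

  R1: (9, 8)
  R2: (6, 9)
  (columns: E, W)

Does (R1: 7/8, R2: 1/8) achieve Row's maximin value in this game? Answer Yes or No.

Against E this mix gives (7/8)·9 + (1/8)·6 = 69/8.
Against W this mix gives (7/8)·8 + (1/8)·9 = 65/8.
Column will play W, holding Row to 65/8. Shifting weight toward the row that does better against W would raise this floor (the equalizing mix achieves 33/4 against both W and E), so the proposed strategy is not optimal.

No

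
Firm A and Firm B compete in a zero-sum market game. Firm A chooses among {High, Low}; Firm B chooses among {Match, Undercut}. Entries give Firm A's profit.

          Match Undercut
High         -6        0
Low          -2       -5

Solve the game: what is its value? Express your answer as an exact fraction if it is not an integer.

-10/3

Row minima: High → -6, Low → -5; maximin = -5.
Column maxima: Match → -2, Undercut → 0; minimax = -2.
-5 ≠ -2, so there is no saddle point; optimal play is mixed.
Let Firm A play High with probability p. Expected payoff against Match: (-6)p + (-2)(1−p) = −4p − 2; against Undercut: 0p + (-5)(1−p) = 5p − 5.
Setting these equal: −4p − 2 = 5p − 5 ⇒ −9p = -3 ⇒ p = 1/3, and the value is (-4)·(1/3) − 2 = -10/3.
For Firm B: with q = P(Match), equating High's and Low's payoffs gives −6q = 3q − 5 ⇒ q = 5/9.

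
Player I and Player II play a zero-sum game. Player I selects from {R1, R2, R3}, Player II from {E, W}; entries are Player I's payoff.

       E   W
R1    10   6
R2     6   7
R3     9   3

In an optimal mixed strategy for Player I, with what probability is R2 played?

Row minima: R1 → 6, R2 → 6, R3 → 3; maximin = 6.
Column maxima: E → 10, W → 7; minimax = 7.
6 ≠ 7, so there is no saddle point; optimal play is mixed.
R3 is strictly dominated by R1, so Player I never plays it.
On the remaining 2×2 (R1, R2 vs E, W):
Let Player I play R1 with probability p. Expected payoff against E: 10p + 6(1−p) = 4p + 6; against W: 6p + 7(1−p) = −p + 7.
Setting these equal: 4p + 6 = −p + 7 ⇒ 5p = 1 ⇒ p = 1/5, and the value is (4)·(1/5) + 6 = 34/5.
For Player II: with q = P(E), equating R1's and R2's payoffs gives 4q + 6 = −q + 7 ⇒ q = 1/5.

4/5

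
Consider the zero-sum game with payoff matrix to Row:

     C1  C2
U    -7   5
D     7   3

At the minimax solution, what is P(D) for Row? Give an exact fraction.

3/4

Row minima: U → -7, D → 3; maximin = 3.
Column maxima: C1 → 7, C2 → 5; minimax = 5.
3 ≠ 5, so there is no saddle point; optimal play is mixed.
Let Row play U with probability p. Expected payoff against C1: (-7)p + 7(1−p) = −14p + 7; against C2: 5p + 3(1−p) = 2p + 3.
Setting these equal: −14p + 7 = 2p + 3 ⇒ −16p = -4 ⇒ p = 1/4, and the value is (-14)·(1/4) + 7 = 7/2.
For Column: with q = P(C1), equating U's and D's payoffs gives −12q + 5 = 4q + 3 ⇒ q = 1/8.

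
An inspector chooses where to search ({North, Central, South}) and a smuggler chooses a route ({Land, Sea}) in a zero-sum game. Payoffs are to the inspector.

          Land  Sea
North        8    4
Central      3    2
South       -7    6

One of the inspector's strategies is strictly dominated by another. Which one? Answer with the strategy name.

Central

North gives a strictly higher payoff than Central against every column: 8 > 3, 4 > 2.
So Central is strictly dominated and the inspector never plays it.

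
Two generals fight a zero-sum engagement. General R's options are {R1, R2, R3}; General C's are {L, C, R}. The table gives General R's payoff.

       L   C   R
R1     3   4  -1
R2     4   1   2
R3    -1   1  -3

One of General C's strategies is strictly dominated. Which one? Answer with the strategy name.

L

R holds General R's payoff strictly below L in every row: -1 < 3, 2 < 4, -3 < -1.
So L is strictly dominated for General C.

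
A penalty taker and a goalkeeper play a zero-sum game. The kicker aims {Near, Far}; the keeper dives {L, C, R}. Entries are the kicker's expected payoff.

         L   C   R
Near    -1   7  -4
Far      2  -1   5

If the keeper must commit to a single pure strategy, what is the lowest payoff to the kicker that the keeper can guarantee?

Column maxima: L → 2, C → 7, R → 5.
The smallest of these is 2.

2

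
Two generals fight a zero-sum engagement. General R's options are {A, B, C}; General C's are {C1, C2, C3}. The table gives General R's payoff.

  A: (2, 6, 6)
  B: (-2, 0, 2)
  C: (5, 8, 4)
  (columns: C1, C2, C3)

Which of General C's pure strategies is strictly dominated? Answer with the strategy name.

C1 holds General R's payoff strictly below C2 in every row: 2 < 6, -2 < 0, 5 < 8.
So C2 is strictly dominated for General C.

C2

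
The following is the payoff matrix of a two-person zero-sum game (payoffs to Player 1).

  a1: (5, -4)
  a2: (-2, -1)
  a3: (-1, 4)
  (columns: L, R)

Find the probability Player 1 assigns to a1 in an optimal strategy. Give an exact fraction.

5/14

Row minima: a1 → -4, a2 → -2, a3 → -1; maximin = -1.
Column maxima: L → 5, R → 4; minimax = 4.
-1 ≠ 4, so there is no saddle point; optimal play is mixed.
a2 is strictly dominated by a3, so Player 1 never plays it.
On the remaining 2×2 (a1, a3 vs L, R):
Let Player 1 play a1 with probability p. Expected payoff against L: 5p + (-1)(1−p) = 6p − 1; against R: (-4)p + 4(1−p) = −8p + 4.
Setting these equal: 6p − 1 = −8p + 4 ⇒ 14p = 5 ⇒ p = 5/14, and the value is (6)·(5/14) − 1 = 8/7.
For Player 2: with q = P(L), equating a1's and a3's payoffs gives 9q − 4 = −5q + 4 ⇒ q = 4/7.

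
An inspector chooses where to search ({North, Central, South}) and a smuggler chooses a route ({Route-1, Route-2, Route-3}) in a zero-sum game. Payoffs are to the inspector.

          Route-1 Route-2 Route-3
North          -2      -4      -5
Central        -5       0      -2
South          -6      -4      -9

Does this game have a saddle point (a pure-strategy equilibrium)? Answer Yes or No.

No

Row minima: North → -5, Central → -5, South → -9; maximin = -5.
Column maxima: Route-1 → -2, Route-2 → 0, Route-3 → -2; minimax = -2.
-5 ≠ -2, so no pure-strategy equilibrium exists.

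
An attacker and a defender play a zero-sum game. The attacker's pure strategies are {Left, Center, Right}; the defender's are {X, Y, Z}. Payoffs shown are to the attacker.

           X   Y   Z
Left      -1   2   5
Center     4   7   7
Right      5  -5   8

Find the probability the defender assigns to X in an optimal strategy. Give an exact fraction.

12/13

Row minima: Left → -1, Center → 4, Right → -5; maximin = 4.
Column maxima: X → 5, Y → 7, Z → 8; minimax = 5.
4 ≠ 5, so there is no saddle point; optimal play is mixed.
Left is strictly dominated by Center, so the attacker never plays it.
Z is strictly dominated by X (it gives the attacker strictly more in every row), so the defender never plays it.
On the remaining 2×2 (Center, Right vs X, Y):
Let the attacker play Center with probability p. Expected payoff against X: 4p + 5(1−p) = −p + 5; against Y: 7p + (-5)(1−p) = 12p − 5.
Setting these equal: −p + 5 = 12p − 5 ⇒ −13p = -10 ⇒ p = 10/13, and the value is (-1)·(10/13) + 5 = 55/13.
For the defender: with q = P(X), equating Center's and Right's payoffs gives −3q + 7 = 10q − 5 ⇒ q = 12/13.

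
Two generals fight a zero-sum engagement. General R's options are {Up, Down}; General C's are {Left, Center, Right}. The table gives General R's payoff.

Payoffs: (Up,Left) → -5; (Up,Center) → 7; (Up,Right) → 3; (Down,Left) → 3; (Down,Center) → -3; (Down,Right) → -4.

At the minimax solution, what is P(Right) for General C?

Row minima: Up → -5, Down → -4; maximin = -4.
Column maxima: Left → 3, Center → 7, Right → 3; minimax = 3.
-4 ≠ 3, so there is no saddle point; optimal play is mixed.
Center is strictly dominated by Right (it gives General R strictly more in every row), so General C never plays it.
On the remaining 2×2 (Up, Down vs Left, Right):
Let General R play Up with probability p. Expected payoff against Left: (-5)p + 3(1−p) = −8p + 3; against Right: 3p + (-4)(1−p) = 7p − 4.
Setting these equal: −8p + 3 = 7p − 4 ⇒ −15p = -7 ⇒ p = 7/15, and the value is (-8)·(7/15) + 3 = -11/15.
For General C: with q = P(Left), equating Up's and Down's payoffs gives −8q + 3 = 7q − 4 ⇒ q = 7/15.

8/15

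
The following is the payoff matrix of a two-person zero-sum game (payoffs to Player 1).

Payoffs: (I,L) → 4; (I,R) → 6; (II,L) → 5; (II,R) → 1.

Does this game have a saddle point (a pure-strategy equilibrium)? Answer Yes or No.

No

Row minima: I → 4, II → 1; maximin = 4.
Column maxima: L → 5, R → 6; minimax = 5.
4 ≠ 5, so no pure-strategy equilibrium exists.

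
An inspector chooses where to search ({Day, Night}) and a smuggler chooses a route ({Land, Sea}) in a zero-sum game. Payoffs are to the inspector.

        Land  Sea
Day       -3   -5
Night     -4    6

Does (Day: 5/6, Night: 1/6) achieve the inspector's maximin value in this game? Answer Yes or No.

Against Land this mix gives (5/6)·(-3) + (1/6)·(-4) = -19/6.
Against Sea this mix gives (5/6)·(-5) + (1/6)·6 = -19/6.
All of the smuggler's active replies (Land, Sea) yield -19/6, and no column does worse for the inspector. The mix makes the smuggler indifferent and guarantees -19/6, so it is optimal.

Yes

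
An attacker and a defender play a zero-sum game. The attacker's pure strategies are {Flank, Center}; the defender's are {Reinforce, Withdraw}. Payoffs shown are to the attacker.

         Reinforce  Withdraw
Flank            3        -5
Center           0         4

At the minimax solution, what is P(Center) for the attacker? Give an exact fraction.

2/3

Row minima: Flank → -5, Center → 0; maximin = 0.
Column maxima: Reinforce → 3, Withdraw → 4; minimax = 3.
0 ≠ 3, so there is no saddle point; optimal play is mixed.
Let the attacker play Flank with probability p. Expected payoff against Reinforce: 3p + 0(1−p) = 3p; against Withdraw: (-5)p + 4(1−p) = −9p + 4.
Setting these equal: 3p = −9p + 4 ⇒ 12p = 4 ⇒ p = 1/3, and the value is (3)·(1/3) = 1.
For the defender: with q = P(Reinforce), equating Flank's and Center's payoffs gives 8q − 5 = −4q + 4 ⇒ q = 3/4.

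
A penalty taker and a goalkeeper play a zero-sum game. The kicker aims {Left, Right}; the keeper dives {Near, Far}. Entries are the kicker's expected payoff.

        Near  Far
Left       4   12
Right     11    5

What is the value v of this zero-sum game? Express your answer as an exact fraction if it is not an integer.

Row minima: Left → 4, Right → 5; maximin = 5.
Column maxima: Near → 11, Far → 12; minimax = 11.
5 ≠ 11, so there is no saddle point; optimal play is mixed.
Let the kicker play Left with probability p. Expected payoff against Near: 4p + 11(1−p) = −7p + 11; against Far: 12p + 5(1−p) = 7p + 5.
Setting these equal: −7p + 11 = 7p + 5 ⇒ −14p = -6 ⇒ p = 3/7, and the value is (-7)·(3/7) + 11 = 8.
For the keeper: with q = P(Near), equating Left's and Right's payoffs gives −8q + 12 = 6q + 5 ⇒ q = 1/2.

8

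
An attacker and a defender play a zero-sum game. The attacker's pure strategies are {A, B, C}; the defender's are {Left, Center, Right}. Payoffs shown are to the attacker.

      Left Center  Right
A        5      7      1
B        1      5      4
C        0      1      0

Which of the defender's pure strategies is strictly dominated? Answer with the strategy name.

Left holds the attacker's payoff strictly below Center in every row: 5 < 7, 1 < 5, 0 < 1.
So Center is strictly dominated for the defender.

Center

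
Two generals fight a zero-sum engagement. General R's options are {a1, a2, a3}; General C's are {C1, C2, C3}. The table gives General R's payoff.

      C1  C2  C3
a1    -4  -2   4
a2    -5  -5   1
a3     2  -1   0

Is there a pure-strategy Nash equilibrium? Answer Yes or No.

Row minima: a1 → -4, a2 → -5, a3 → -1; maximin = -1.
Column maxima: C1 → 2, C2 → -1, C3 → 4; minimax = -1.
maximin = minimax = -1, so a saddle point exists.

Yes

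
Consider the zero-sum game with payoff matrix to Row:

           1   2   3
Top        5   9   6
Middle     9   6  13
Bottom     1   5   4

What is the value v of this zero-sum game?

Row minima: Top → 5, Middle → 6, Bottom → 1; maximin = 6.
Column maxima: 1 → 9, 2 → 9, 3 → 13; minimax = 9.
6 ≠ 9, so there is no saddle point; optimal play is mixed.
Bottom is strictly dominated by Top, so Row never plays it.
3 is strictly dominated by 1 (it gives Row strictly more in every row), so Column never plays it.
On the remaining 2×2 (Top, Middle vs 1, 2):
Let Row play Top with probability p. Expected payoff against 1: 5p + 9(1−p) = −4p + 9; against 2: 9p + 6(1−p) = 3p + 6.
Setting these equal: −4p + 9 = 3p + 6 ⇒ −7p = -3 ⇒ p = 3/7, and the value is (-4)·(3/7) + 9 = 51/7.
For Column: with q = P(1), equating Top's and Middle's payoffs gives −4q + 9 = 3q + 6 ⇒ q = 3/7.

51/7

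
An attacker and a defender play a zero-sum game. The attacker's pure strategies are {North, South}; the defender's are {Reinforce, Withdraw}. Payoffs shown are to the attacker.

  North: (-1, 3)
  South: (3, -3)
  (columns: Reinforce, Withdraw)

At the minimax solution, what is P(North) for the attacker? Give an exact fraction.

Row minima: North → -1, South → -3; maximin = -1.
Column maxima: Reinforce → 3, Withdraw → 3; minimax = 3.
-1 ≠ 3, so there is no saddle point; optimal play is mixed.
Let the attacker play North with probability p. Expected payoff against Reinforce: (-1)p + 3(1−p) = −4p + 3; against Withdraw: 3p + (-3)(1−p) = 6p − 3.
Setting these equal: −4p + 3 = 6p − 3 ⇒ −10p = -6 ⇒ p = 3/5, and the value is (-4)·(3/5) + 3 = 3/5.
For the defender: with q = P(Reinforce), equating North's and South's payoffs gives −4q + 3 = 6q − 3 ⇒ q = 3/5.

3/5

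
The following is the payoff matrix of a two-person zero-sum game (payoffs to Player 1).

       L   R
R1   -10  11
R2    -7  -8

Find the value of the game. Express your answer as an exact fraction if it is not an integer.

Row minima: R1 → -10, R2 → -8; maximin = -8.
Column maxima: L → -7, R → 11; minimax = -7.
-8 ≠ -7, so there is no saddle point; optimal play is mixed.
Let Player 1 play R1 with probability p. Expected payoff against L: (-10)p + (-7)(1−p) = −3p − 7; against R: 11p + (-8)(1−p) = 19p − 8.
Setting these equal: −3p − 7 = 19p − 8 ⇒ −22p = -1 ⇒ p = 1/22, and the value is (-3)·(1/22) − 7 = -157/22.
For Player 2: with q = P(L), equating R1's and R2's payoffs gives −21q + 11 = q − 8 ⇒ q = 19/22.

-157/22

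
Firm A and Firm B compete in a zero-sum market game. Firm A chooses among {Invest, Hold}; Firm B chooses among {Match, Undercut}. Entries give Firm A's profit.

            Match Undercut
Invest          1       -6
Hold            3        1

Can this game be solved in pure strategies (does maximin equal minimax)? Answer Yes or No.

Row minima: Invest → -6, Hold → 1; maximin = 1.
Column maxima: Match → 3, Undercut → 1; minimax = 1.
maximin = minimax = 1, so a saddle point exists.

Yes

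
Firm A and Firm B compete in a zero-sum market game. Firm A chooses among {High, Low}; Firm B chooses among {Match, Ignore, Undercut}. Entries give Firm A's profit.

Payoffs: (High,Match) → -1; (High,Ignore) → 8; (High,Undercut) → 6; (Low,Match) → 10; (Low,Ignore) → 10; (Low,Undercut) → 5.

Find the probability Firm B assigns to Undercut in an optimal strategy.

11/12

Row minima: High → -1, Low → 5; maximin = 5.
Column maxima: Match → 10, Ignore → 10, Undercut → 6; minimax = 6.
5 ≠ 6, so there is no saddle point; optimal play is mixed.
Ignore is strictly dominated by Undercut (it gives Firm A strictly more in every row), so Firm B never plays it.
On the remaining 2×2 (High, Low vs Match, Undercut):
Let Firm A play High with probability p. Expected payoff against Match: (-1)p + 10(1−p) = −11p + 10; against Undercut: 6p + 5(1−p) = p + 5.
Setting these equal: −11p + 10 = p + 5 ⇒ −12p = -5 ⇒ p = 5/12, and the value is (-11)·(5/12) + 10 = 65/12.
For Firm B: with q = P(Match), equating High's and Low's payoffs gives −7q + 6 = 5q + 5 ⇒ q = 1/12.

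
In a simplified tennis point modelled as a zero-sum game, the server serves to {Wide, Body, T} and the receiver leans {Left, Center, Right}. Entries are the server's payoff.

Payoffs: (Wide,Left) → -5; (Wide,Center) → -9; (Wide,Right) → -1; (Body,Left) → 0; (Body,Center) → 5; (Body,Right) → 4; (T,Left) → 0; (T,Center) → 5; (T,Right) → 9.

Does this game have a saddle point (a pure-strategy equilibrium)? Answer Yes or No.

Yes

Row minima: Wide → -9, Body → 0, T → 0; maximin = 0.
Column maxima: Left → 0, Center → 5, Right → 9; minimax = 0.
maximin = minimax = 0, so a saddle point exists.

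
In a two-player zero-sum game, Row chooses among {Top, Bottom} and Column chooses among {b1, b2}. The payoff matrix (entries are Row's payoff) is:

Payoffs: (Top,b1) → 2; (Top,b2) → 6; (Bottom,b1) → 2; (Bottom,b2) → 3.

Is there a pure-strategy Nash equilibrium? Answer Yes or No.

Yes

Row minima: Top → 2, Bottom → 2; maximin = 2.
Column maxima: b1 → 2, b2 → 6; minimax = 2.
maximin = minimax = 2, so a saddle point exists.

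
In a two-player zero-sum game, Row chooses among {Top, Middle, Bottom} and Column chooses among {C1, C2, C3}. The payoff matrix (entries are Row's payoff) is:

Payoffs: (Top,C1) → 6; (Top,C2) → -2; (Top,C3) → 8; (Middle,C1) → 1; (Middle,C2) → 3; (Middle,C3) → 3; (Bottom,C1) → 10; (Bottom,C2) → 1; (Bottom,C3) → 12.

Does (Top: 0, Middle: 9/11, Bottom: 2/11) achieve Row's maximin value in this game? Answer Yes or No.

Against C1 this mix gives (9/11)·1 + (2/11)·10 = 29/11.
Against C2 this mix gives (9/11)·3 + (2/11)·1 = 29/11.
Against C3 this mix gives (9/11)·3 + (2/11)·12 = 51/11.
All of Column's active replies (C1, C2) yield 29/11, and no column does worse for Row. The mix makes Column indifferent and guarantees 29/11, so it is optimal.

Yes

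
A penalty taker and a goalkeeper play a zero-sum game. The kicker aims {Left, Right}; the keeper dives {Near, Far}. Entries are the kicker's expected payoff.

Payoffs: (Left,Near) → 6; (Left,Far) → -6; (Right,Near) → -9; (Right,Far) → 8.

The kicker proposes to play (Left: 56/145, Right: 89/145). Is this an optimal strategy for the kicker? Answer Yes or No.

No

Against Near this mix gives (56/145)·6 + (89/145)·(-9) = -93/29.
Against Far this mix gives (56/145)·(-6) + (89/145)·8 = 376/145.
The keeper will play Near, holding the kicker to -93/29. Shifting weight toward the row that does better against Near would raise this floor (the equalizing mix achieves -6/29 against both Near and Far), so the proposed strategy is not optimal.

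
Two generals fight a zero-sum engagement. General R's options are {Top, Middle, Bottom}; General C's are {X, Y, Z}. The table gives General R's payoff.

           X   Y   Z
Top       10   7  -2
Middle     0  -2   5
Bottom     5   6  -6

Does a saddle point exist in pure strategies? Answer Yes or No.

No

Row minima: Top → -2, Middle → -2, Bottom → -6; maximin = -2.
Column maxima: X → 10, Y → 7, Z → 5; minimax = 5.
-2 ≠ 5, so no pure-strategy equilibrium exists.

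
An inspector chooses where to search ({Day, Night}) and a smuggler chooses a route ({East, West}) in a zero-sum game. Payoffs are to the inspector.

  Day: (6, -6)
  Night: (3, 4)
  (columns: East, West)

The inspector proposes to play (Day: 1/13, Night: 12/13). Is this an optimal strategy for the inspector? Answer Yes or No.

Yes

Against East this mix gives (1/13)·6 + (12/13)·3 = 42/13.
Against West this mix gives (1/13)·(-6) + (12/13)·4 = 42/13.
All of the smuggler's active replies (East, West) yield 42/13, and no column does worse for the inspector. The mix makes the smuggler indifferent and guarantees 42/13, so it is optimal.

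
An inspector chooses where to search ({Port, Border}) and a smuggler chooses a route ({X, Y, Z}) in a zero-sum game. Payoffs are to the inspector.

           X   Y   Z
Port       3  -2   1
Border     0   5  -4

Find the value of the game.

-1/4

Row minima: Port → -2, Border → -4; maximin = -2.
Column maxima: X → 3, Y → 5, Z → 1; minimax = 1.
-2 ≠ 1, so there is no saddle point; optimal play is mixed.
X is strictly dominated by Z (it gives the inspector strictly more in every row), so the smuggler never plays it.
On the remaining 2×2 (Port, Border vs Y, Z):
Let the inspector play Port with probability p. Expected payoff against Y: (-2)p + 5(1−p) = −7p + 5; against Z: 1p + (-4)(1−p) = 5p − 4.
Setting these equal: −7p + 5 = 5p − 4 ⇒ −12p = -9 ⇒ p = 3/4, and the value is (-7)·(3/4) + 5 = -1/4.
For the smuggler: with q = P(Y), equating Port's and Border's payoffs gives −3q + 1 = 9q − 4 ⇒ q = 5/12.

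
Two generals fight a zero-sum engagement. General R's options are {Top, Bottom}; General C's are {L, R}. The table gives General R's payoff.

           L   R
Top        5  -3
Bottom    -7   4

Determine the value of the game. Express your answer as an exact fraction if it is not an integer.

Row minima: Top → -3, Bottom → -7; maximin = -3.
Column maxima: L → 5, R → 4; minimax = 4.
-3 ≠ 4, so there is no saddle point; optimal play is mixed.
Let General R play Top with probability p. Expected payoff against L: 5p + (-7)(1−p) = 12p − 7; against R: (-3)p + 4(1−p) = −7p + 4.
Setting these equal: 12p − 7 = −7p + 4 ⇒ 19p = 11 ⇒ p = 11/19, and the value is (12)·(11/19) − 7 = -1/19.
For General C: with q = P(L), equating Top's and Bottom's payoffs gives 8q − 3 = −11q + 4 ⇒ q = 7/19.

-1/19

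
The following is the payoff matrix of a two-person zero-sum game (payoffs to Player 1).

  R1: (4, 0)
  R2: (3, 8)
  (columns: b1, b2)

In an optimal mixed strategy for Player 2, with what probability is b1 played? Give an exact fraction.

8/9

Row minima: R1 → 0, R2 → 3; maximin = 3.
Column maxima: b1 → 4, b2 → 8; minimax = 4.
3 ≠ 4, so there is no saddle point; optimal play is mixed.
Let Player 1 play R1 with probability p. Expected payoff against b1: 4p + 3(1−p) = p + 3; against b2: 0p + 8(1−p) = −8p + 8.
Setting these equal: p + 3 = −8p + 8 ⇒ 9p = 5 ⇒ p = 5/9, and the value is (1)·(5/9) + 3 = 32/9.
For Player 2: with q = P(b1), equating R1's and R2's payoffs gives 4q = −5q + 8 ⇒ q = 8/9.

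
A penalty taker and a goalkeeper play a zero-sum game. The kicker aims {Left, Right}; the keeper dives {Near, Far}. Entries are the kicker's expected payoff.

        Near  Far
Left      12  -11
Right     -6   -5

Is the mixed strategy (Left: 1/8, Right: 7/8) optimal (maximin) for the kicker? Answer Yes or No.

Against Near this mix gives (1/8)·12 + (7/8)·(-6) = -15/4.
Against Far this mix gives (1/8)·(-11) + (7/8)·(-5) = -23/4.
The keeper will play Far, holding the kicker to -23/4. Shifting weight toward the row that does better against Far would raise this floor (the equalizing mix achieves -21/4 against both Far and Near), so the proposed strategy is not optimal.

No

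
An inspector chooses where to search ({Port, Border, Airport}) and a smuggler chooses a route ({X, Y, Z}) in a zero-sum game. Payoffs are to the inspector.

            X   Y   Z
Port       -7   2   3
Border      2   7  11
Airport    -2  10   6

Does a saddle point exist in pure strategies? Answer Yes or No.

Yes

Row minima: Port → -7, Border → 2, Airport → -2; maximin = 2.
Column maxima: X → 2, Y → 10, Z → 11; minimax = 2.
maximin = minimax = 2, so a saddle point exists.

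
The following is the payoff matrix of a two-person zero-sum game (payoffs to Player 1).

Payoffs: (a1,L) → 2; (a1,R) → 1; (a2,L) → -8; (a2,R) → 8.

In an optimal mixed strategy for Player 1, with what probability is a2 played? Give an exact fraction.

Row minima: a1 → 1, a2 → -8; maximin = 1.
Column maxima: L → 2, R → 8; minimax = 2.
1 ≠ 2, so there is no saddle point; optimal play is mixed.
Let Player 1 play a1 with probability p. Expected payoff against L: 2p + (-8)(1−p) = 10p − 8; against R: 1p + 8(1−p) = −7p + 8.
Setting these equal: 10p − 8 = −7p + 8 ⇒ 17p = 16 ⇒ p = 16/17, and the value is (10)·(16/17) − 8 = 24/17.
For Player 2: with q = P(L), equating a1's and a2's payoffs gives q + 1 = −16q + 8 ⇒ q = 7/17.

1/17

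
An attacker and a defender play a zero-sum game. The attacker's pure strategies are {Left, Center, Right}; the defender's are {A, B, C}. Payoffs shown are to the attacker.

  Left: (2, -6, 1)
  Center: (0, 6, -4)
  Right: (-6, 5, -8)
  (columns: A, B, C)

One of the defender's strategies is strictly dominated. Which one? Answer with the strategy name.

C holds the attacker's payoff strictly below A in every row: 1 < 2, -4 < 0, -8 < -6.
So A is strictly dominated for the defender.

A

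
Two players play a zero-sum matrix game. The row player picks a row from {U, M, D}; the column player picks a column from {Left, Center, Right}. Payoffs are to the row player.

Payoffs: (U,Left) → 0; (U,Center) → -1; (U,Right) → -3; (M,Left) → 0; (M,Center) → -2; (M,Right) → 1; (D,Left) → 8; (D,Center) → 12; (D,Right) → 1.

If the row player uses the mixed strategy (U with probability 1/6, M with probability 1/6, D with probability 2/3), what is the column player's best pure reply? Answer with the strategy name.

Right

If the column player plays Left, the row player's expected payoff is (1/6)·0 + (1/6)·0 + (2/3)·8 = 16/3.
If the column player plays Center, the row player's expected payoff is (1/6)·(-1) + (1/6)·(-2) + (2/3)·12 = 15/2.
If the column player plays Right, the row player's expected payoff is (1/6)·(-3) + (1/6)·1 + (2/3)·1 = 1/3.
The column player minimizes the row player's payoff; the smallest is 1/3, so the best response is Right.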